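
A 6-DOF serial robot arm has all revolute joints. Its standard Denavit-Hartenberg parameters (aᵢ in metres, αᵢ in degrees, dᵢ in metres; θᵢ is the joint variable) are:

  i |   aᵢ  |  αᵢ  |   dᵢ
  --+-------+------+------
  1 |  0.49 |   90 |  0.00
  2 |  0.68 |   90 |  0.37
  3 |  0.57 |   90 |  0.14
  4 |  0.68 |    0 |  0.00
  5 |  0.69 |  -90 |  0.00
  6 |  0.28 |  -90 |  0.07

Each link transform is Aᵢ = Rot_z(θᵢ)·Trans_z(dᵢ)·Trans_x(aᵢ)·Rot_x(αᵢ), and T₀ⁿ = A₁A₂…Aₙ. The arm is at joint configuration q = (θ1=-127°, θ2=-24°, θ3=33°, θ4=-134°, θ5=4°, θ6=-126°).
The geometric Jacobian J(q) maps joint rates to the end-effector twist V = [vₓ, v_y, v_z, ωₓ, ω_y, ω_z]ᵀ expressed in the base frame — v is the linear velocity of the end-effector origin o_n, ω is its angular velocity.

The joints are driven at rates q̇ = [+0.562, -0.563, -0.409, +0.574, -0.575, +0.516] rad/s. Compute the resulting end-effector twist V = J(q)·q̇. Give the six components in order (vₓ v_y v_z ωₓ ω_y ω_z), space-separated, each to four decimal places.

o_n = [-0.9083, -1.0749, 0.4646]
J₁: ẑ×o_n = [1.0749, -0.9083, 0.0000], ω = ẑ
J2: z=[-0.7986, 0.6018, 0.0000] o=[-0.2949, -0.3913, 0.0000] → [0.2796, 0.3711, 0.9151, -0.7986, 0.6018, 0.0000]
J3: z=[0.2448, 0.3248, -0.9135] o=[-0.9642, -0.6648, -0.2766] → [-0.1339, -0.2326, -0.1186, 0.2448, 0.3248, -0.9135]
J4: z=[0.3704, -0.9021, -0.2215] o=[-1.4407, -0.7812, -0.5989] → [-1.0245, -0.5118, 0.3716, 0.3704, -0.9021, -0.2215]
J5: z=[0.3704, -0.9021, -0.2215] o=[-1.1372, -0.8059, 0.0091] → [-0.4705, -0.2194, 0.1069, 0.3704, -0.9021, -0.2215]
J6: z=[-0.8438, -0.4264, 0.3259] o=[-0.8691, -0.8516, 0.6432] → [0.1489, -0.1635, 0.1717, -0.8438, -0.4264, 0.3259]
V = J·q̇ = [0.2608, -0.8762, -0.2263, -0.0862, -0.6908, 1.1040]

0.2608 -0.8762 -0.2263 -0.0862 -0.6908 1.1040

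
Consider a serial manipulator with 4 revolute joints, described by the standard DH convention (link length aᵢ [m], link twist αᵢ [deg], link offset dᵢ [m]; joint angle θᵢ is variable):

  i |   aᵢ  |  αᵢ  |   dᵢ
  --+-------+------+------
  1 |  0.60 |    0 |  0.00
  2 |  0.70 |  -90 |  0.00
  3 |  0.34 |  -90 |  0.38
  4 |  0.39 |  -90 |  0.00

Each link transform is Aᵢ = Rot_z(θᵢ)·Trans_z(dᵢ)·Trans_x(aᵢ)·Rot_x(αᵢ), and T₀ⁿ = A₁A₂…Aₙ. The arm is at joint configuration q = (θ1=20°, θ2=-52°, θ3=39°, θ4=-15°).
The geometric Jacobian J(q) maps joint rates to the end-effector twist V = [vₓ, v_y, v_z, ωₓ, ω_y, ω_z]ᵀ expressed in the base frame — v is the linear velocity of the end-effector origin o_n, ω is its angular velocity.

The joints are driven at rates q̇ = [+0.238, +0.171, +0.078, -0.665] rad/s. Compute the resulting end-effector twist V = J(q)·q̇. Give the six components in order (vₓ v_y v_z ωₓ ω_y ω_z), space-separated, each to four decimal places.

o_n = [1.8847, -0.0530, -0.4510]
J₁: ẑ×o_n = [0.0530, 1.8847, -0.0000], ω = ẑ
J2: z=[0.0000, 0.0000, 1.0000] o=[0.5638, 0.2052, 0.0000] → [0.2582, 1.3208, -0.0000, 0.0000, 0.0000, 1.0000]
J3: z=[0.5299, 0.8480, 0.0000] o=[1.1574, -0.1657, 0.0000] → [-0.3825, 0.2390, -0.5570, 0.5299, 0.8480, 0.0000]
J4: z=[-0.5337, 0.3335, -0.7771] o=[1.5829, 0.0165, -0.2140] → [-0.1331, -0.3610, -0.0635, -0.5337, 0.3335, -0.7771]
V = J·q̇ = [0.1155, 0.9331, -0.0012, 0.3962, -0.1556, 0.9258]

0.1155 0.9331 -0.0012 0.3962 -0.1556 0.9258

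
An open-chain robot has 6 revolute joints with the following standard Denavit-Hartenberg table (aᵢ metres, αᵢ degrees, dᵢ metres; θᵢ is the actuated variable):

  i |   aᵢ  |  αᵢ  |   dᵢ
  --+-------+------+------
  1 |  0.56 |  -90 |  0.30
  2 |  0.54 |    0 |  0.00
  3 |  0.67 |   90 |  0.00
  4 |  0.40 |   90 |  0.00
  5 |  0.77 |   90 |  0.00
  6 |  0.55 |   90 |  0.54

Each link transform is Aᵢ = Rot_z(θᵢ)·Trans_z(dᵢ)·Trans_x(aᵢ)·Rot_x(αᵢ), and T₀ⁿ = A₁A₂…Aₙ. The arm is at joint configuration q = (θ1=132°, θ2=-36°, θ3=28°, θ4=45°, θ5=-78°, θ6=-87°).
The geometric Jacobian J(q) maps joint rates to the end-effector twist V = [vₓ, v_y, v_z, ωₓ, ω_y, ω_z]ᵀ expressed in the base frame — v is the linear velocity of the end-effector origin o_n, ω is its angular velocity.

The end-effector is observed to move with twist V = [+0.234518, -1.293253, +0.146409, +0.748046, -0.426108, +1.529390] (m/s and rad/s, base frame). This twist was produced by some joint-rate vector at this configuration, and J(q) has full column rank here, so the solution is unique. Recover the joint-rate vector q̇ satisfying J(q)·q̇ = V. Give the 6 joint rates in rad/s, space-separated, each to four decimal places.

o_n = [-1.2631, 0.7824, -0.2246]
J₁: ẑ×o_n = [-0.7824, -1.2631, 0.0000], ω = ẑ
J2: z=[-0.7431, -0.6691, 0.0000] o=[-0.3747, 0.4162, 0.3000] → [0.3510, -0.3898, -0.8666, -0.7431, -0.6691, 0.0000]
J3: z=[-0.7431, -0.6691, 0.0000] o=[-0.6670, 0.7408, 0.6174] → [0.5634, -0.6257, -0.4298, -0.7431, -0.6691, 0.0000]
J4: z=[0.0931, -0.1034, 0.9903] o=[-1.1110, 1.2339, 0.7107] → [0.5438, -0.0636, -0.0578, 0.0931, -0.1034, 0.9903]
J5: z=[0.0569, 0.9935, 0.0984] o=[-1.5086, 1.2528, 0.7500] → [-0.9220, 0.0797, -0.2707, 0.0569, 0.9935, 0.0984]
J6: z=[0.9529, -0.0247, -0.3021] o=[-1.7379, 1.3382, 0.0199] → [-0.1619, 0.0896, -0.5179, 0.9529, -0.0247, -0.3021]
q̇ = J⁺·V = [0.8480, -0.9780, 0.9210, 0.9280, -0.3540, 0.6710]

0.8480 -0.9780 0.9210 0.9280 -0.3540 0.6710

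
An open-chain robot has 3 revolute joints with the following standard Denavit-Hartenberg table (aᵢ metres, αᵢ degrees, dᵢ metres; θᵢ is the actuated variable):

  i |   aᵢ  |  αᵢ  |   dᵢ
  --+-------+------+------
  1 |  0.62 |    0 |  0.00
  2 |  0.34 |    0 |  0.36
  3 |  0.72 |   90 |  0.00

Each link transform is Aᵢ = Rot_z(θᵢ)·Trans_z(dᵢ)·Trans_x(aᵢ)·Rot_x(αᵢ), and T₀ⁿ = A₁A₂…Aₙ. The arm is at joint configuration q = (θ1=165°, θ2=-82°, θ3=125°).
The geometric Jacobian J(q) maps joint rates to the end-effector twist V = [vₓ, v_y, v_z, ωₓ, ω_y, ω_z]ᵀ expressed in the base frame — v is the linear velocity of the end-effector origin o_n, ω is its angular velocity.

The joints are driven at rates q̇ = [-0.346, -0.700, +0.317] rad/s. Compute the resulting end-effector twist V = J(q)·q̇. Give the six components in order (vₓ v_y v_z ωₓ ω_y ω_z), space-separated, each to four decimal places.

0.1621 0.6273 0.0000 0.0000 0.0000 -0.7290

o_n = [-1.1932, 0.1599, 0.3600]
J₁: ẑ×o_n = [-0.1599, -1.1932, 0.0000], ω = ẑ
J2: z=[0.0000, 0.0000, 1.0000] o=[-0.5989, 0.1605, 0.0000] → [0.0006, -0.5943, 0.0000, 0.0000, 0.0000, 1.0000]
J3: z=[0.0000, 0.0000, 1.0000] o=[-0.5574, 0.4979, 0.3600] → [0.3380, -0.6357, 0.0000, 0.0000, 0.0000, 1.0000]
V = J·q̇ = [0.1621, 0.6273, 0.0000, 0.0000, 0.0000, -0.7290]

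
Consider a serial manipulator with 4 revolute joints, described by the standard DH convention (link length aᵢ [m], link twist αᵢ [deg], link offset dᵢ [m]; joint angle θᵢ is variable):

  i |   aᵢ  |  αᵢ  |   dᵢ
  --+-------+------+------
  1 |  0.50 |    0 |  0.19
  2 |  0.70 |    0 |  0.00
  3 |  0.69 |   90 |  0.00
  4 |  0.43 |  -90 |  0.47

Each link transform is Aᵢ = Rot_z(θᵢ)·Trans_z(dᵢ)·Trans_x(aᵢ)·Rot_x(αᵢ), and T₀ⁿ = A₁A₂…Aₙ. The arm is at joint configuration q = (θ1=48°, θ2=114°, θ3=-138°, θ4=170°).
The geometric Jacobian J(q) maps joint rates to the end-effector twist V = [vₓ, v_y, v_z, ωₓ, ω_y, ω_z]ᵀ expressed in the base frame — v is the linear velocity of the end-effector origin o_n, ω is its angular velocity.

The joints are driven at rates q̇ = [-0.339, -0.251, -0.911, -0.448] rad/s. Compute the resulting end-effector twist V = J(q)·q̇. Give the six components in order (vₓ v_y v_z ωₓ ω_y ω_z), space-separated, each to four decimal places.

-0.1976 -0.3594 0.1897 -0.1822 0.4093 -1.5010

o_n = [0.1035, 0.2669, 0.2647]
J₁: ẑ×o_n = [-0.2669, 0.1035, 0.0000], ω = ẑ
J2: z=[0.0000, 0.0000, 1.0000] o=[0.3346, 0.3716, 0.1900] → [0.1046, -0.2311, 0.0000, 0.0000, 0.0000, 1.0000]
J3: z=[0.0000, 0.0000, 1.0000] o=[-0.3312, 0.5879, 0.1900] → [0.3210, 0.4347, -0.0000, 0.0000, 0.0000, 1.0000]
J4: z=[0.4067, -0.9135, 0.0000] o=[0.2992, 0.8685, 0.1900] → [-0.0682, -0.0304, -0.4235, 0.4067, -0.9135, 0.0000]
V = J·q̇ = [-0.1976, -0.3594, 0.1897, -0.1822, 0.4093, -1.5010]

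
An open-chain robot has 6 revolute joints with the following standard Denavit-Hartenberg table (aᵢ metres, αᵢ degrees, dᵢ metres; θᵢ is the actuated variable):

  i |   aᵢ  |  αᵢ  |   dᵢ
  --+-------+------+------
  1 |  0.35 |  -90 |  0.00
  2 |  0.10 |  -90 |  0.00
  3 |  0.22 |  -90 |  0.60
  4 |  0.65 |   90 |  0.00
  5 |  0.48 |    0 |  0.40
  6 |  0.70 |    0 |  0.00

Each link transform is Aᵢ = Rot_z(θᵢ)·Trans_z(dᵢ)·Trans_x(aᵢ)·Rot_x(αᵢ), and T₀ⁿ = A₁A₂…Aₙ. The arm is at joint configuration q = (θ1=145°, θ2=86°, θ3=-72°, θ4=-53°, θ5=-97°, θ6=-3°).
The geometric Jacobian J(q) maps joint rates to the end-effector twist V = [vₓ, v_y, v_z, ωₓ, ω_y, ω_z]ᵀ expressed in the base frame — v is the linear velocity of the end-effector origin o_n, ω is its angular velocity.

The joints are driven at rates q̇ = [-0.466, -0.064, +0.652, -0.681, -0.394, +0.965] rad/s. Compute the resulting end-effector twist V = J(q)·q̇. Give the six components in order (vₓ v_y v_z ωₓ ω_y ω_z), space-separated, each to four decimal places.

-0.5458 -0.6583 -0.3043 1.0234 -0.3659 0.2512

o_n = [0.4547, -0.9711, 0.8649]
J₁: ẑ×o_n = [0.9711, 0.4547, -0.0000], ω = ẑ
J2: z=[-0.5736, -0.8192, 0.0000] o=[-0.2867, 0.2008, 0.0000] → [-0.7085, 0.4961, 1.2795, -0.5736, -0.8192, 0.0000]
J3: z=[0.8172, -0.5722, -0.0698] o=[-0.2924, 0.2048, -0.0998] → [-0.6340, -0.8404, -0.5333, 0.8172, -0.5722, -0.0698]
J4: z=[0.1229, 0.2912, -0.9487] o=[0.0740, -0.3072, -0.2094] → [-0.3170, -0.4933, -0.1925, 0.1229, 0.2912, -0.9487]
J5: z=[0.9415, 0.2680, 0.2042] o=[0.2779, -0.9042, -0.3662] → [0.3436, -1.1231, -0.1104, 0.9415, 0.2680, 0.2042]
J6: z=[0.9415, 0.2680, 0.2042] o=[0.5776, -0.8820, 0.1816] → [0.2013, -0.6685, -0.0510, 0.9415, 0.2680, 0.2042]
V = J·q̇ = [-0.5458, -0.6583, -0.3043, 1.0234, -0.3659, 0.2512]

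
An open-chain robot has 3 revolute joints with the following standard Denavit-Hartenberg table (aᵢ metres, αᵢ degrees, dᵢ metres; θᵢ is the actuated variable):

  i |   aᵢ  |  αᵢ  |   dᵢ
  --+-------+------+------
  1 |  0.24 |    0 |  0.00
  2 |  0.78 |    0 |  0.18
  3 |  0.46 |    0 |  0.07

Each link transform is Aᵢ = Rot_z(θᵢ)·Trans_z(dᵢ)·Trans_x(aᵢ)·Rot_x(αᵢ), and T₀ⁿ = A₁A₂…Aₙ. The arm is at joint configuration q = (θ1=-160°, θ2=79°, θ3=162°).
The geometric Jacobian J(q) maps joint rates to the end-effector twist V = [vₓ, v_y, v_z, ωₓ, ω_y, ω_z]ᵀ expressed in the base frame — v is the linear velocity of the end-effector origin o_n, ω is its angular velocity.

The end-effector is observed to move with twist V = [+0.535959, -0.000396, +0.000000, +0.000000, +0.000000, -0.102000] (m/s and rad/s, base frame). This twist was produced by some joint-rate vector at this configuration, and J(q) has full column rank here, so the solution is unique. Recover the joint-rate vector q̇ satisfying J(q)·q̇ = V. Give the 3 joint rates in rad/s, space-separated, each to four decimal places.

0.2960 0.3080 -0.7060

o_n = [-0.0315, -0.3981, 0.2500]
J₁: ẑ×o_n = [0.3981, -0.0315, 0.0000], ω = ẑ
J2: z=[0.0000, 0.0000, 1.0000] o=[-0.2255, -0.0821, 0.0000] → [0.3161, 0.1940, -0.0000, 0.0000, 0.0000, 1.0000]
J3: z=[0.0000, 0.0000, 1.0000] o=[-0.1035, -0.8525, 0.1800] → [-0.4543, 0.0720, 0.0000, 0.0000, 0.0000, 1.0000]
q̇ = J⁺·V = [0.2960, 0.3080, -0.7060]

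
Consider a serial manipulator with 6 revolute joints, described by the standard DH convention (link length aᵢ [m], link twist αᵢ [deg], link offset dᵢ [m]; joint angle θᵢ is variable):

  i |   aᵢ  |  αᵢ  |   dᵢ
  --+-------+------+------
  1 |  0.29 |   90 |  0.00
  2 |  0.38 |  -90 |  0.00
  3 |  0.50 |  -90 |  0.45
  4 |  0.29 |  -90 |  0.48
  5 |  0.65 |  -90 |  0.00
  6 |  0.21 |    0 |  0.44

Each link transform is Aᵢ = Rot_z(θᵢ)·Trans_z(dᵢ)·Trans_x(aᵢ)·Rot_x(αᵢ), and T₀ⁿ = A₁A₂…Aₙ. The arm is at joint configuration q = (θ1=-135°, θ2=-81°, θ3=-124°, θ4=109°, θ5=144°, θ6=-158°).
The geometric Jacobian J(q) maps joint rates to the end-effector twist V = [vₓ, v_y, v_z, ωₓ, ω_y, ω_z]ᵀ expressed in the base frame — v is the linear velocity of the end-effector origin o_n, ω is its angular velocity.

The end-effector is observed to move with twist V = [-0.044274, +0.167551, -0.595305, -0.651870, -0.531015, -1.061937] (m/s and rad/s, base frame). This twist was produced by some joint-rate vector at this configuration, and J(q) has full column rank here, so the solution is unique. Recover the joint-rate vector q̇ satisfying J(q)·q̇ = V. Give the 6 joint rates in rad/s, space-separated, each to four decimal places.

o_n = [-1.3593, -0.2822, -0.4208]
J₁: ẑ×o_n = [0.2822, -1.3593, 0.0000], ω = ẑ
J2: z=[-0.7071, 0.7071, 0.0000] o=[-0.2051, -0.2051, 0.0000] → [-0.2976, -0.2976, 0.8708, -0.7071, 0.7071, 0.0000]
J3: z=[-0.6984, -0.6984, 0.1564] o=[-0.2471, -0.2471, -0.3753] → [0.0373, -0.2058, -0.7522, -0.6984, -0.6984, 0.1564]
J4: z=[-0.4871, 0.3037, -0.8188] o=[-0.8236, -0.2373, -0.0288] → [-0.1558, 0.2477, 0.1846, -0.4871, 0.3037, -0.8188]
J5: z=[0.2684, -0.8401, -0.4713] o=[-0.8164, 0.0388, -0.5169] → [-0.2320, 0.2301, -0.5423, 0.2684, -0.8401, -0.4713]
J6: z=[-0.8826, -0.0184, -0.4698] o=[-1.0673, -0.3136, -0.0317] → [0.0219, -0.2062, -0.0330, -0.8826, -0.0184, -0.4698]
q̇ = J⁺·V = [0.0610, -0.4480, 0.1450, 0.7810, 0.4020, 0.6740]

0.0610 -0.4480 0.1450 0.7810 0.4020 0.6740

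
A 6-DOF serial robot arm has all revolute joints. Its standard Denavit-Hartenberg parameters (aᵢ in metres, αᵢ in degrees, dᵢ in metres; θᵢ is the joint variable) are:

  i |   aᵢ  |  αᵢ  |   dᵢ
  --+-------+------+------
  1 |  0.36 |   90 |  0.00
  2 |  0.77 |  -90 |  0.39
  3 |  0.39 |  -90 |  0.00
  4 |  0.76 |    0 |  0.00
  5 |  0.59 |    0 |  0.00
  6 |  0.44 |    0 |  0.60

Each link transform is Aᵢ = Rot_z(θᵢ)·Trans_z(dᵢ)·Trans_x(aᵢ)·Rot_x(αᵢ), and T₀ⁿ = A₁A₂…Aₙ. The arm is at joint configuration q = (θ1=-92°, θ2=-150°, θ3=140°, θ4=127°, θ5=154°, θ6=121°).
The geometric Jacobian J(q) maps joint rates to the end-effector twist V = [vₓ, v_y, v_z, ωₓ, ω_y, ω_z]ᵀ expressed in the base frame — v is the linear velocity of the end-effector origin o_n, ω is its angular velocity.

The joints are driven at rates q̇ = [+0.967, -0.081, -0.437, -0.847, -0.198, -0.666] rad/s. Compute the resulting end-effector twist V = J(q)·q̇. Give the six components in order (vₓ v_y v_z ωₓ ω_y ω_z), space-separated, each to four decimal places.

0.6284 -1.1335 -0.0247 1.4317 1.1217 0.7955

o_n = [-0.6140, -0.0916, 0.2294]
J₁: ẑ×o_n = [0.0916, -0.6140, 0.0000], ω = ẑ
J2: z=[-0.9994, 0.0349, 0.0000] o=[-0.0126, -0.3598, 0.0000] → [0.0080, 0.2293, -0.2470, -0.9994, 0.0349, 0.0000]
J3: z=[-0.0174, -0.4997, -0.8660] o=[-0.3791, 0.3203, -0.3850] → [-0.6637, 0.2142, -0.1102, -0.0174, -0.4997, -0.8660]
J4: z=[-0.7850, -0.5296, 0.3214] o=[-0.1375, 0.0529, -0.2356] → [-0.1998, 0.2120, -0.1388, -0.7850, -0.5296, 0.3214]
J5: z=[-0.7850, -0.5296, 0.3214] o=[-0.4102, 0.6697, 0.1148] → [0.1840, 0.0245, 0.4897, -0.7850, -0.5296, 0.3214]
J6: z=[-0.7850, -0.5296, 0.3214] o=[-0.3506, 0.3032, -0.3436] → [-0.1766, 0.3652, 0.1704, -0.7850, -0.5296, 0.3214]
V = J·q̇ = [0.6284, -1.1335, -0.0247, 1.4317, 1.1217, 0.7955]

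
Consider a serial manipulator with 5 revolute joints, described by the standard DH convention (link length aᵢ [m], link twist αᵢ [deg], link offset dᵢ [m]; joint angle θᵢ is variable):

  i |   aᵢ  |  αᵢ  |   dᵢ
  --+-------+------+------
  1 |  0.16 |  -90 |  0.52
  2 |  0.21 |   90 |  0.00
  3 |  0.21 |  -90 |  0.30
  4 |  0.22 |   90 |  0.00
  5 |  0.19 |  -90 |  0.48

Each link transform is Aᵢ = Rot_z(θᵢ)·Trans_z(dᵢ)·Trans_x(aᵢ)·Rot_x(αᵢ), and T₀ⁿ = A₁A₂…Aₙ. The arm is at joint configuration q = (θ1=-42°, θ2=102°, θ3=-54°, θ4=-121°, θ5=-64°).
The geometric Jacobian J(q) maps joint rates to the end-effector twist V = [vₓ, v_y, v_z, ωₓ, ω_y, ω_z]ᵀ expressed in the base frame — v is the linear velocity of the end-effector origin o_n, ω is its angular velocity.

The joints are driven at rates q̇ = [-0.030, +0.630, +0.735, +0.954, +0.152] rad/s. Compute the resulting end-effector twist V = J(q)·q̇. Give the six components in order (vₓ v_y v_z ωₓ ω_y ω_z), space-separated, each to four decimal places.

o_n = [0.4941, -0.1906, 0.5903]
J₁: ẑ×o_n = [0.1906, 0.4941, -0.0000], ω = ẑ
J2: z=[0.6691, 0.7431, 0.0000] o=[0.1189, -0.1071, 0.5200] → [0.0523, -0.0471, -0.3347, 0.6691, 0.7431, 0.0000]
J3: z=[0.7269, -0.6545, -0.2079] o=[0.0865, -0.0778, 0.3146] → [-0.2039, -0.2852, 0.1848, 0.7269, -0.6545, -0.2079]
J4: z=[0.2683, 0.5494, -0.7913] o=[0.1718, -0.3833, 0.1315] → [0.4046, -0.3782, -0.1254, 0.2683, 0.5494, -0.7913]
J5: z=[0.1675, 0.7823, 0.5999] o=[0.3805, -0.4478, 0.1574] → [0.1844, -0.0044, -0.0458, 0.1675, 0.7823, 0.5999]
V = J·q̇ = [0.2913, -0.6155, -0.2015, 1.2372, 0.6301, -0.8466]

0.2913 -0.6155 -0.2015 1.2372 0.6301 -0.8466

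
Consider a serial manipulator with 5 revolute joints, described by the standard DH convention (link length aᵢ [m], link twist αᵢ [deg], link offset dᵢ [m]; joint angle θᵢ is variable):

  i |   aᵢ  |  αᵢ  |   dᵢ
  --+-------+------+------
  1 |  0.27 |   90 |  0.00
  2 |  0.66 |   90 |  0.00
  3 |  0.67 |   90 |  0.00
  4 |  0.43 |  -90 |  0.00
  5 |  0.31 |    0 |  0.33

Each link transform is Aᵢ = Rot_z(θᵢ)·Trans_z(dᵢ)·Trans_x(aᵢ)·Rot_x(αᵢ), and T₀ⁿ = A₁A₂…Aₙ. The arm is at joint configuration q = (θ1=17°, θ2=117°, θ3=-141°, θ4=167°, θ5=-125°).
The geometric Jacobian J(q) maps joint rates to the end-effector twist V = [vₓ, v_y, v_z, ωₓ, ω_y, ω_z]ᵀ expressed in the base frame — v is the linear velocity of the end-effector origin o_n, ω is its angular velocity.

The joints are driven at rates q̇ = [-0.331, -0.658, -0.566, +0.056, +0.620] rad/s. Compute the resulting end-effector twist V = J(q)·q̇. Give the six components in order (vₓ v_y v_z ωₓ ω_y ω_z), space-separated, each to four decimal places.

o_n = [-0.0732, 0.0016, 0.0831]
J₁: ẑ×o_n = [-0.0016, -0.0732, 0.0000], ω = ẑ
J2: z=[0.2924, -0.9563, 0.0000] o=[0.2582, 0.0789, 0.0000] → [-0.0794, -0.0243, -0.3395, 0.2924, -0.9563, 0.0000]
J3: z=[0.8521, 0.2605, 0.4540] o=[-0.0283, -0.0087, 0.5881] → [-0.1362, 0.4099, 0.0204, 0.8521, 0.2605, 0.4540]
J4: z=[0.5004, -0.6597, -0.5607] o=[0.0744, 0.4637, 0.1241] → [-0.2320, 0.1033, -0.3286, 0.5004, -0.6597, -0.5607]
J5: z=[-0.8647, -0.4124, -0.2866] o=[0.0926, 0.1935, 0.4582] → [0.0997, -0.2768, 0.0976, -0.8647, -0.4124, -0.2866]
V = J·q̇ = [0.1787, -0.3577, 0.2539, -1.1828, 0.1892, -0.7970]

0.1787 -0.3577 0.2539 -1.1828 0.1892 -0.7970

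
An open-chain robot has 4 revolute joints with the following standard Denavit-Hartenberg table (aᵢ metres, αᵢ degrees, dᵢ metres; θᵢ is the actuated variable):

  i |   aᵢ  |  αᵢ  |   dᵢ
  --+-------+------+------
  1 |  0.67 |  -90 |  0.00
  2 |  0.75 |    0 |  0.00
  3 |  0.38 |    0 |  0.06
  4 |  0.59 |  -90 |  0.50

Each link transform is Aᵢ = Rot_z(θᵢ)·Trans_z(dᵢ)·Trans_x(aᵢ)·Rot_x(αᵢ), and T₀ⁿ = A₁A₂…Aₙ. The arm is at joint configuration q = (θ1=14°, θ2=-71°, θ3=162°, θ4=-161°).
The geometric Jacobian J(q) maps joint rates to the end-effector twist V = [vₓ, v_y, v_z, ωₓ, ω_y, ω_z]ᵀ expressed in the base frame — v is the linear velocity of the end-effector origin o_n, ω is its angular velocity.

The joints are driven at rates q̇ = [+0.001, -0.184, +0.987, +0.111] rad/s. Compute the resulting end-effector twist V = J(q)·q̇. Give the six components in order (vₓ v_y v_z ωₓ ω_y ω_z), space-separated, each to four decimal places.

0.0682 0.0182 -0.1342 -0.2211 0.8869 0.0010

o_n = [0.9409, 0.8117, 0.8836]
J₁: ẑ×o_n = [-0.8117, 0.9409, 0.0000], ω = ẑ
J2: z=[-0.2419, 0.9703, 0.0000] o=[0.6501, 0.1621, 0.0000] → [0.8574, 0.2138, -0.4393, -0.2419, 0.9703, 0.0000]
J3: z=[-0.2419, 0.9703, 0.0000] o=[0.8870, 0.2212, 0.7091] → [0.1693, 0.0422, -0.1952, -0.2419, 0.9703, 0.0000]
J4: z=[-0.2419, 0.9703, 0.0000] o=[0.8661, 0.2778, 0.3292] → [0.5380, 0.1341, -0.2018, -0.2419, 0.9703, 0.0000]
V = J·q̇ = [0.0682, 0.0182, -0.1342, -0.2211, 0.8869, 0.0010]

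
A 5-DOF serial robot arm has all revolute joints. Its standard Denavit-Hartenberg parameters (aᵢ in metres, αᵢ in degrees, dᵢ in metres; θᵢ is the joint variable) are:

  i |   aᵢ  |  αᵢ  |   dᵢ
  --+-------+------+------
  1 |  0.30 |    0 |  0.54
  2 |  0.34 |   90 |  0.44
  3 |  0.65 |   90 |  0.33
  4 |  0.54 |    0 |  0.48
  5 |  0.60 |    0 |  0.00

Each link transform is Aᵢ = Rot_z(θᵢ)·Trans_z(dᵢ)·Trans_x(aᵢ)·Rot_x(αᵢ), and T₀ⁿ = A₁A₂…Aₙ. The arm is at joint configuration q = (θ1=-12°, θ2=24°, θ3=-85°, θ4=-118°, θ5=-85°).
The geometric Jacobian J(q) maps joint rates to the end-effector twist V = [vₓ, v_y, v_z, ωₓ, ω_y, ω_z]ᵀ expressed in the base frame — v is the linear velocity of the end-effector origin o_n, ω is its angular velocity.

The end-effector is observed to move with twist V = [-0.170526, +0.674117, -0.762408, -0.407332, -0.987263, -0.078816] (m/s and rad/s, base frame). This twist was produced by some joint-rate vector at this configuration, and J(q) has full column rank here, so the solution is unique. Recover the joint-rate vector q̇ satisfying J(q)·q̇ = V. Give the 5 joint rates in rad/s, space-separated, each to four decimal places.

o_n = [0.1632, -0.1797, 1.0934]
J₁: ẑ×o_n = [0.1797, 0.1632, -0.0000], ω = ẑ
J2: z=[0.0000, 0.0000, 1.0000] o=[0.2934, -0.0624, 0.5400] → [0.1173, -0.1302, 0.0000, 0.0000, 0.0000, 1.0000]
J3: z=[0.2079, -0.9781, 0.0000] o=[0.6260, 0.0083, 0.9800] → [-0.1109, -0.0236, -0.4918, 0.2079, -0.9781, 0.0000]
J4: z=[-0.9744, -0.2071, -0.0872] o=[0.7500, -0.3027, 0.3325] → [-0.1469, 0.7926, -0.2414, -0.9744, -0.2071, -0.0872]
J5: z=[-0.9744, -0.2071, -0.0872] o=[0.1616, 0.0597, 0.5432] → [-0.1348, 0.5360, 0.2335, -0.9744, -0.2071, -0.0872]
q̇ = J⁺·V = [0.3830, -0.4090, 0.8810, 0.9910, -0.3850]

0.3830 -0.4090 0.8810 0.9910 -0.3850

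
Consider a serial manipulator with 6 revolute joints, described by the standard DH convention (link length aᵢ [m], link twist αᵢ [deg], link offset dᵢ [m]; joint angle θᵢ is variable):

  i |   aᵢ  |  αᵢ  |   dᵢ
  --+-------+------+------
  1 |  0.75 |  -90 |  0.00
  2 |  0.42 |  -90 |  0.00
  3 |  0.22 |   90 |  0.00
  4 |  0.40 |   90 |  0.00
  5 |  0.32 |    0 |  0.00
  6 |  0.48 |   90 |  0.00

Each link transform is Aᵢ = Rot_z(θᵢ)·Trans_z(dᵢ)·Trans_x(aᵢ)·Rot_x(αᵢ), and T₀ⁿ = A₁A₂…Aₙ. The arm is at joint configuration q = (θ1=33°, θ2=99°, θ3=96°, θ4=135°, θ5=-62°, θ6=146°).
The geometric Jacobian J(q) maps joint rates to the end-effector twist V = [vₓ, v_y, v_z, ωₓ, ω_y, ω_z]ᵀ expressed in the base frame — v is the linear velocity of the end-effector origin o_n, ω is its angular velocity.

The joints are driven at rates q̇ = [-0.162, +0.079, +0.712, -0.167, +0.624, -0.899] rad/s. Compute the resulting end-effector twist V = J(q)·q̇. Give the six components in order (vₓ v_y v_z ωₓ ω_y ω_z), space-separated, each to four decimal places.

o_n = [0.0943, 0.2795, -0.5609]
J₁: ẑ×o_n = [-0.2795, 0.0943, 0.0000], ω = ẑ
J2: z=[-0.5446, 0.8387, 0.0000] o=[0.6290, 0.4085, 0.0000] → [-0.4704, -0.3055, 0.5187, -0.5446, 0.8387, 0.0000]
J3: z=[-0.8283, -0.5379, 0.1564] o=[0.5739, 0.3727, -0.4148] → [0.0932, -0.1960, -0.1808, -0.8283, -0.5379, 0.1564]
J4: z=[-0.0735, -0.1724, -0.9823] o=[0.6961, 0.1912, -0.3921] → [0.1159, 0.5787, -0.1102, -0.0735, -0.1724, -0.9823]
J5: z=[-0.1930, -0.9639, 0.1836] o=[0.3047, 0.2724, -0.3771] → [0.1759, -0.0741, -0.2042, -0.1930, -0.9639, 0.1836]
J6: z=[-0.1930, -0.9639, 0.1836] o=[0.1785, 0.3516, -0.0939] → [0.4634, -0.1056, -0.0672, -0.1930, -0.9639, 0.1836]
V = J·q̇ = [-0.2517, -0.2269, -0.1363, -0.5674, -0.0229, 0.0629]

-0.2517 -0.2269 -0.1363 -0.5674 -0.0229 0.0629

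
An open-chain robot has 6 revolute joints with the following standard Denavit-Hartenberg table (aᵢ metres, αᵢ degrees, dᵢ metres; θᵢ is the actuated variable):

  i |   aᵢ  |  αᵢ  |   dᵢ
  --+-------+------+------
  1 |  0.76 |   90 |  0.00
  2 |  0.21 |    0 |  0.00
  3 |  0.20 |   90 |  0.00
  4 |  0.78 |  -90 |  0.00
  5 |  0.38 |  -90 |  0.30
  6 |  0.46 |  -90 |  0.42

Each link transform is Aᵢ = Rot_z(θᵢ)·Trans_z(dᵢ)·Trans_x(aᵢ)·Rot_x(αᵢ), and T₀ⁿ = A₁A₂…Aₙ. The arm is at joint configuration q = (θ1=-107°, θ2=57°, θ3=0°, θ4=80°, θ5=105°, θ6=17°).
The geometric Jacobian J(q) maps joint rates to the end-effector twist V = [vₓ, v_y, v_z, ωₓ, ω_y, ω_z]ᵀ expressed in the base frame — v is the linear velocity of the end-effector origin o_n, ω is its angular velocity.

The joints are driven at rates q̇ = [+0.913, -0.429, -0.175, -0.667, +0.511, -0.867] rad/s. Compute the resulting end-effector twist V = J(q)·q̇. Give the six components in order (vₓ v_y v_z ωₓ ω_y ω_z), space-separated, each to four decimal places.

o_n = [-0.2786, -0.2670, 0.6029]
J₁: ẑ×o_n = [0.2670, -0.2786, 0.0000], ω = ẑ
J2: z=[-0.9563, 0.2924, 0.0000] o=[-0.2222, -0.7268, 0.0000] → [0.1763, 0.5765, -0.4232, -0.9563, 0.2924, 0.0000]
J3: z=[-0.9563, 0.2924, 0.0000] o=[-0.2556, -0.8362, 0.1761] → [0.1248, 0.4081, -0.5375, -0.9563, 0.2924, 0.0000]
J4: z=[-0.2452, -0.8020, -0.5446] o=[-0.2875, -0.9403, 0.3439] → [0.1590, 0.0587, -0.1580, -0.2452, -0.8020, -0.5446]
J5: z=[-0.0092, 0.5637, -0.8259] o=[-1.0436, -0.7863, 0.4574] → [0.5109, -0.6305, -0.4360, -0.0092, 0.5637, -0.8259]
J6: z=[0.8729, -0.3983, -0.2816] o=[-0.8611, -0.3422, 0.3953] → [-0.0615, -0.3453, 0.2976, 0.8729, -0.3983, -0.2816]
V = J·q̇ = [0.3547, -0.6351, -0.0999, -0.0204, 0.9918, 1.0984]

0.3547 -0.6351 -0.0999 -0.0204 0.9918 1.0984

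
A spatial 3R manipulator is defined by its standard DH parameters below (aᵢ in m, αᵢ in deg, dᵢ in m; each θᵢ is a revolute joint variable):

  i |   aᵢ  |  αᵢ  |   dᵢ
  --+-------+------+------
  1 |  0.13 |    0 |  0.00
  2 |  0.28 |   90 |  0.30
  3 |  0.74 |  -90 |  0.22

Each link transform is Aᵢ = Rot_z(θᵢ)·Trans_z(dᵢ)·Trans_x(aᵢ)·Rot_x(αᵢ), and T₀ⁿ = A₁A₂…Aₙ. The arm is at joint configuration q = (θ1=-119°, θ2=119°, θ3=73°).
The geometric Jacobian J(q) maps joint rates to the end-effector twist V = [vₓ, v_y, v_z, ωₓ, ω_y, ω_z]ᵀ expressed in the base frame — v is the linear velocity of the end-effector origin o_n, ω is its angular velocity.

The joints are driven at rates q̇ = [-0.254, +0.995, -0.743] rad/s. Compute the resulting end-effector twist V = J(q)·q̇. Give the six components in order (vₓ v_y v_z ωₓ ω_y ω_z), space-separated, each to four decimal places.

o_n = [0.4333, -0.3337, 1.0077]
J₁: ẑ×o_n = [0.3337, 0.4333, -0.0000], ω = ẑ
J2: z=[0.0000, 0.0000, 1.0000] o=[-0.0630, -0.1137, 0.0000] → [0.2200, 0.4964, -0.0000, 0.0000, 0.0000, 1.0000]
J3: z=[0.0000, -1.0000, 0.0000] o=[0.2170, -0.1137, 0.3000] → [-0.7077, 0.0000, 0.2164, 0.0000, -1.0000, 0.0000]
V = J·q̇ = [0.6599, 0.3838, -0.1608, -0.0000, 0.7430, 0.7410]

0.6599 0.3838 -0.1608 -0.0000 0.7430 0.7410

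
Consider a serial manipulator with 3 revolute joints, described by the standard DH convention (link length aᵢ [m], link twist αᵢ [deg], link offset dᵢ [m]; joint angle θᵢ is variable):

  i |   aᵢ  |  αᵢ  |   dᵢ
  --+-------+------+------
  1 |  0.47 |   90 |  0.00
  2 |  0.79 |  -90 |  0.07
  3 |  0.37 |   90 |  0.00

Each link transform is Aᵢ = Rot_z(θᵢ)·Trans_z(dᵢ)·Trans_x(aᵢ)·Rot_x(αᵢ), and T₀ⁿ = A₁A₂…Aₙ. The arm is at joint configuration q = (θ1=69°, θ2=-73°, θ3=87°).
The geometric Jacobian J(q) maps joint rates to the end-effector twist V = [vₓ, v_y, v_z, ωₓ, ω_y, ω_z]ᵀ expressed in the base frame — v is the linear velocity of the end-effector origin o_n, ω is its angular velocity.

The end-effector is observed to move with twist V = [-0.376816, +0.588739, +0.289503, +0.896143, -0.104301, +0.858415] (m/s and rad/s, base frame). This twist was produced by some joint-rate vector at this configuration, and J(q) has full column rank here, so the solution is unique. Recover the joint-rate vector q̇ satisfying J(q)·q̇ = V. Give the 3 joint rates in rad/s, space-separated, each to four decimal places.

o_n = [-0.0264, 0.7670, -0.7740]
J₁: ẑ×o_n = [-0.7670, -0.0264, 0.0000], ω = ẑ
J2: z=[0.9336, -0.3584, 0.0000] o=[0.1684, 0.4388, 0.0000] → [0.2774, 0.7226, 0.2366, 0.9336, -0.3584, 0.0000]
J3: z=[0.3427, 0.8928, 0.2924] o=[0.3166, 0.6293, -0.7555] → [-0.0568, -0.0939, 0.3533, 0.3427, 0.8928, 0.2924]
q̇ = J⁺·V = [0.7900, 0.8740, 0.2340]

0.7900 0.8740 0.2340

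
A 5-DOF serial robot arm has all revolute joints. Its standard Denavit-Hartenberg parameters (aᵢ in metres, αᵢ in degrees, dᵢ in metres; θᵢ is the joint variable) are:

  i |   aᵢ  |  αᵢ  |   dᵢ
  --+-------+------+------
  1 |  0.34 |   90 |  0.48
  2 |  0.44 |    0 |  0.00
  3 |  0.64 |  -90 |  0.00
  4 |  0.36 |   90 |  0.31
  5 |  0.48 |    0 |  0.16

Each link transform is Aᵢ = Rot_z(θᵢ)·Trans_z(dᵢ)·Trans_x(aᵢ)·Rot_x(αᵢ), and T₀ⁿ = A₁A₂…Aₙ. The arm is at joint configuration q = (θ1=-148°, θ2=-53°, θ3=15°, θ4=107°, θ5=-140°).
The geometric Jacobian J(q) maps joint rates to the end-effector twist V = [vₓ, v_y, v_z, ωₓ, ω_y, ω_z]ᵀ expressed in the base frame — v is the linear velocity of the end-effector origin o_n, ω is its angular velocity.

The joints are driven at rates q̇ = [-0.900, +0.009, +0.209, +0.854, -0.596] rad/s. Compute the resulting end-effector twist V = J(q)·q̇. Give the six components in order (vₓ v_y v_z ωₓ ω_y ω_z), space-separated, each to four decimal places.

o_n = [-1.0242, -0.6865, -0.3599]
J₁: ẑ×o_n = [0.6865, -1.0242, 0.0000], ω = ẑ
J2: z=[-0.5299, 0.8480, 0.0000] o=[-0.2883, -0.1802, 0.4800] → [-0.7122, -0.4451, 0.8924, -0.5299, 0.8480, 0.0000]
J3: z=[-0.5299, 0.8480, 0.0000] o=[-0.5129, -0.3205, 0.1286] → [-0.4142, -0.2588, 0.6276, -0.5299, 0.8480, 0.0000]
J4: z=[-0.5221, -0.3263, 0.7880] o=[-0.9406, -0.5877, -0.2654] → [0.1086, -0.1152, 0.0243, -0.5221, -0.3263, 0.7880]
J5: z=[-0.4841, -0.6473, -0.5888] o=[-0.8497, -0.9369, 0.0437] → [0.4086, -0.0926, -0.2342, -0.4841, -0.6473, -0.5888]
V = J·q̇ = [-0.8616, 0.8205, 0.2995, -0.2729, 0.2920, 0.1239]

-0.8616 0.8205 0.2995 -0.2729 0.2920 0.1239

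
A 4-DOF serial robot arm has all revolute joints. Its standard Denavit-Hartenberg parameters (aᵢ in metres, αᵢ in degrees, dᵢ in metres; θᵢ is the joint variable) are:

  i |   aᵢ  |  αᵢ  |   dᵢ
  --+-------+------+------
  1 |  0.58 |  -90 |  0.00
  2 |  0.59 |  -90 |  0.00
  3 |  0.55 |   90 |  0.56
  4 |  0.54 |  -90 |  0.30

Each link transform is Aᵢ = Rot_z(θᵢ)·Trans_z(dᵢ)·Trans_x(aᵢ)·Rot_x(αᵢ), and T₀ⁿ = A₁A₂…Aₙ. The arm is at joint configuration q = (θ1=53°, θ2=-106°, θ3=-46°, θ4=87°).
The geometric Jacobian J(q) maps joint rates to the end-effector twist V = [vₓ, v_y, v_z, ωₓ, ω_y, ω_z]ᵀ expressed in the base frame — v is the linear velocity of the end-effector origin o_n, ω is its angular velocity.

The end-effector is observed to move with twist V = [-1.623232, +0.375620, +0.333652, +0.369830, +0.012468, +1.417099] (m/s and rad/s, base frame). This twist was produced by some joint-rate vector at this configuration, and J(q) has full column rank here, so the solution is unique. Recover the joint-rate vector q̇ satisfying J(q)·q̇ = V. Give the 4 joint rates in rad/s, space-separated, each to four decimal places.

o_n = [0.3576, 1.5121, 1.0488]
J₁: ẑ×o_n = [-1.5121, 0.3576, 0.0000], ω = ẑ
J2: z=[-0.7986, 0.6018, 0.0000] o=[0.3491, 0.4632, 0.0000] → [0.6312, 0.8376, -0.8428, -0.7986, 0.6018, 0.0000]
J3: z=[0.5785, 0.7677, 0.2756] o=[0.2512, 0.3333, 0.5671] → [0.0449, -0.2493, 0.6002, 0.5785, 0.7677, 0.2756]
J4: z=[-0.4355, 0.5764, -0.6915] o=[0.1958, 0.9172, 1.0888] → [0.3883, -0.1293, -0.3523, -0.4355, 0.5764, -0.6915]
q̇ = J⁺·V = [0.9800, 0.0560, 0.3440, -0.4950]

0.9800 0.0560 0.3440 -0.4950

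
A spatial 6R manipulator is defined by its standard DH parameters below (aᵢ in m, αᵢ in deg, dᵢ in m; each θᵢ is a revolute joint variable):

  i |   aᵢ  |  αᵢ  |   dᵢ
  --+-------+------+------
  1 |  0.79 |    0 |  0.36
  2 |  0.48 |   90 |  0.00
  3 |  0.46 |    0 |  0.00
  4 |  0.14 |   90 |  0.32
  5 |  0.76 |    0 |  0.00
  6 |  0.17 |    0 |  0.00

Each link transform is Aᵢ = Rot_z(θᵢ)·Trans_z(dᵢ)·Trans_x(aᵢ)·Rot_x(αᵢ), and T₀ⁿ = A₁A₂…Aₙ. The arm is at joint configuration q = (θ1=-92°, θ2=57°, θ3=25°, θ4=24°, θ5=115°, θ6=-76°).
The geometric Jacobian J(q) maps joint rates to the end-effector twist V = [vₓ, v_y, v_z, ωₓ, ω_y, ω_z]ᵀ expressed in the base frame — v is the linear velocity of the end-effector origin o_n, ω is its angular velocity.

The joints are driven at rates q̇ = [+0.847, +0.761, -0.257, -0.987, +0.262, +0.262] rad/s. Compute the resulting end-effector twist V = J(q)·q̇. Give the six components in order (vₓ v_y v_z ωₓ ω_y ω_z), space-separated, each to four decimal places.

o_n = [0.0408, -2.1995, 0.5174]
J₁: ẑ×o_n = [2.1995, 0.0408, -0.0000], ω = ẑ
J2: z=[0.0000, 0.0000, 1.0000] o=[-0.0276, -0.7895, 0.3600] → [1.4100, 0.0683, -0.0000, 0.0000, 0.0000, 1.0000]
J3: z=[-0.5736, -0.8192, 0.0000] o=[0.3656, -1.0648, 0.3600] → [-0.1289, 0.0903, 0.3847, -0.5736, -0.8192, 0.0000]
J4: z=[-0.5736, -0.8192, 0.0000] o=[0.7071, -1.3040, 0.5544] → [0.0303, -0.0212, -0.0322, -0.5736, -0.8192, 0.0000]
J5: z=[0.6182, -0.4329, -0.6561] o=[0.5988, -1.6188, 0.6601] → [-0.3192, 0.4543, -0.6006, 0.6182, -0.4329, -0.6561]
J6: z=[0.6182, -0.4329, -0.6561] o=[0.0311, -2.0621, 0.4177] → [-0.1333, -0.0680, -0.0807, 0.6182, -0.4329, -0.6561]
V = J·q̇ = [2.8206, 0.1855, -0.2456, 1.0375, 0.7922, 1.2642]

2.8206 0.1855 -0.2456 1.0375 0.7922 1.2642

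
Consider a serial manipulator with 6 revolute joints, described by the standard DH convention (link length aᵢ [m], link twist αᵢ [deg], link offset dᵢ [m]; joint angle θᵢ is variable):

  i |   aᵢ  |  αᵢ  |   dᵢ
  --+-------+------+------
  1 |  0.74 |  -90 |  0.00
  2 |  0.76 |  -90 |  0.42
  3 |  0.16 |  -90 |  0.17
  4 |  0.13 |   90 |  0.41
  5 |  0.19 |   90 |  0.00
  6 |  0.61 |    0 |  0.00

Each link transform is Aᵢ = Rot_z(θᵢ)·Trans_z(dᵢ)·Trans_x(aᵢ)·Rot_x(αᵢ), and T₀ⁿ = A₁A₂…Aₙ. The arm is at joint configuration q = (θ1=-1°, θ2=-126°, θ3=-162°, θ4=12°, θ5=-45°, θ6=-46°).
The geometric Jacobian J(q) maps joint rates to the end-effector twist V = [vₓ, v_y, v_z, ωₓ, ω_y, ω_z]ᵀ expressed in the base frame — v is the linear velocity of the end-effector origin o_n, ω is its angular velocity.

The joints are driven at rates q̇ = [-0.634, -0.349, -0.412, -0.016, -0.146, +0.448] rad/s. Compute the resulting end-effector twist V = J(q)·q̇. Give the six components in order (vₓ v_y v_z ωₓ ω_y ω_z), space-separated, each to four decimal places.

0.6833 -0.6284 -0.2363 -0.5387 -0.7613 -0.7428

o_n = [0.3501, 0.5829, -0.0898]
J₁: ẑ×o_n = [-0.5829, 0.3501, 0.0000], ω = ẑ
J2: z=[0.0175, 0.9998, 0.0000] o=[0.7399, -0.0129, 0.0000] → [-0.0898, 0.0016, 0.4001, 0.0175, 0.9998, 0.0000]
J3: z=[0.8089, -0.0141, 0.5878] o=[0.3006, 0.4148, 0.6149] → [-0.0888, 0.5991, 0.1367, 0.8089, -0.0141, 0.5878]
J4: z=[-0.1650, 0.9541, 0.2500] o=[0.5284, 0.4603, 0.5917] → [-0.6808, -0.1570, 0.1498, -0.1650, 0.9541, 0.2500]
J5: z=[0.9085, 0.0484, 0.4150] o=[0.5106, 0.8899, 0.5804] → [0.0950, 0.5423, -0.2712, 0.9085, 0.0484, 0.4150]
J6: z=[-0.1547, -0.8837, 0.4418] o=[0.5843, 0.8014, 0.4293] → [0.5553, -0.1838, -0.1732, -0.1547, -0.8837, 0.4418]
V = J·q̇ = [0.6833, -0.6284, -0.2363, -0.5387, -0.7613, -0.7428]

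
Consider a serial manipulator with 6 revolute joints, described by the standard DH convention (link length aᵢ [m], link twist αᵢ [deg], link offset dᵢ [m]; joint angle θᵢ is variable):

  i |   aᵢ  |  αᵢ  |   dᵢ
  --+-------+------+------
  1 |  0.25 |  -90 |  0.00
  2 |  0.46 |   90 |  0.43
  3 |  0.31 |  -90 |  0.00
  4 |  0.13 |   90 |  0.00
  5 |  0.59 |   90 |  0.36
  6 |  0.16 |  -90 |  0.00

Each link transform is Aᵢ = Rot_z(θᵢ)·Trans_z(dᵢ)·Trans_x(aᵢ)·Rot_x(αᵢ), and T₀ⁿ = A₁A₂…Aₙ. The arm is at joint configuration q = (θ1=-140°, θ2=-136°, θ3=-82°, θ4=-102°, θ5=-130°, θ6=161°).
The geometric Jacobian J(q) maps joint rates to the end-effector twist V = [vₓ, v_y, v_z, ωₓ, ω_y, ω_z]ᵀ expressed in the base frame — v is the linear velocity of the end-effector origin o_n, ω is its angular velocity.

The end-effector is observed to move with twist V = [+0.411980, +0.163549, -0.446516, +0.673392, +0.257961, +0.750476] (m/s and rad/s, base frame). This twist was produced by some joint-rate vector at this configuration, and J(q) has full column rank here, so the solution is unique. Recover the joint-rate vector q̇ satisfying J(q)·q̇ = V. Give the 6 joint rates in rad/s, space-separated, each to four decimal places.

o_n = [0.0346, -0.5507, 0.2510]
J₁: ẑ×o_n = [0.5507, 0.0346, -0.0000], ω = ẑ
J2: z=[0.6428, -0.7660, 0.0000] o=[-0.1915, -0.1607, 0.0000] → [-0.1923, -0.1613, -0.0775, 0.6428, -0.7660, 0.0000]
J3: z=[0.5321, 0.4465, -0.7193] o=[0.3384, -0.2774, 0.3195] → [-0.2272, 0.2550, -0.0098, 0.5321, 0.4465, -0.7193]
J4: z=[0.6351, 0.3513, 0.6879] o=[0.1648, -0.0223, 0.3495] → [0.3289, -0.0270, -0.2899, 0.6351, 0.3513, 0.6879]
J5: z=[0.4370, -0.8978, 0.0550] o=[0.2476, 0.0122, 0.2554] → [0.0349, -0.0098, -0.4372, 0.4370, -0.8978, 0.0550]
J6: z=[-0.0796, 0.0223, 0.9966] o=[-0.1237, -0.5705, 0.2388] → [-0.0194, 0.1587, -0.0051, -0.0796, 0.0223, 0.9966]
q̇ = J⁺·V = [0.2470, -0.3940, 0.3560, 0.8070, 0.5460, 0.1750]

0.2470 -0.3940 0.3560 0.8070 0.5460 0.1750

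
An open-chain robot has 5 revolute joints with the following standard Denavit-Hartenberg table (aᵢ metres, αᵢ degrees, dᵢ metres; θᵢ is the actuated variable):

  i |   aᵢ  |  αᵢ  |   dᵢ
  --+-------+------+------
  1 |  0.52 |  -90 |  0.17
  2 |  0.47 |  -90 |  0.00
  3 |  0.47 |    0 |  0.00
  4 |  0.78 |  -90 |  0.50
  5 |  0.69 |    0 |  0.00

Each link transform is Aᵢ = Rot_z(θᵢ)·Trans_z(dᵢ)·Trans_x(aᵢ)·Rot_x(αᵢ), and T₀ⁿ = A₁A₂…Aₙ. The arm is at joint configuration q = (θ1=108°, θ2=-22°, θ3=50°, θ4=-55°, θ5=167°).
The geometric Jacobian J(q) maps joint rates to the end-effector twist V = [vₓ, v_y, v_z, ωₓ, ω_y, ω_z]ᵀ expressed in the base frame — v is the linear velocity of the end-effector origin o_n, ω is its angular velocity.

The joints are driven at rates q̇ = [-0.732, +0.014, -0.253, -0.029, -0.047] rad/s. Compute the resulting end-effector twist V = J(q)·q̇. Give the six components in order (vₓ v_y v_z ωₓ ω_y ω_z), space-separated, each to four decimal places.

o_n = [-0.1191, 1.5012, 0.1797]
J₁: ẑ×o_n = [-1.5012, -0.1191, 0.0000], ω = ẑ
J2: z=[-0.9511, -0.3090, 0.0000] o=[-0.1607, 0.4945, 0.1700] → [-0.0030, 0.0093, -0.9445, -0.9511, -0.3090, 0.0000]
J3: z=[-0.1158, 0.3563, -0.9272] o=[-0.2954, 0.9090, 0.3461] → [0.4898, -0.1827, -0.1314, -0.1158, 0.3563, -0.9272]
J4: z=[-0.1158, 0.3563, -0.9272] o=[-0.0395, 1.2867, 0.4592] → [0.0993, 0.0414, 0.0035, -0.1158, 0.3563, -0.9272]
J5: z=[0.9225, 0.3847, 0.0326] o=[-0.3847, 2.1290, 0.2867] → [-0.0207, 0.1074, -0.6813, 0.9225, 0.3847, 0.0326]
V = J·q̇ = [0.9730, 0.1273, 0.0519, -0.0240, -0.1229, -0.4721]

0.9730 0.1273 0.0519 -0.0240 -0.1229 -0.4721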